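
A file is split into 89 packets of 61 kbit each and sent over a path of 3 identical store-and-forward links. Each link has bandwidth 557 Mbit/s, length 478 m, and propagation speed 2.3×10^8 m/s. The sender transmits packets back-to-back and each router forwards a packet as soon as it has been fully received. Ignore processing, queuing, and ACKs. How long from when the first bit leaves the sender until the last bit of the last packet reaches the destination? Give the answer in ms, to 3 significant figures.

Per-hop transmission t_tx = L/R = 61000/557000000 = 0.109515 ms.
Per-hop propagation t_prop = 478/2.3e+08 = 0.00207826 ms.
Pipeline fill: first packet needs 3·t_tx to clear all hops; remaining 88 packets each add one t_tx.
Total = (3+89-1)·t_tx + 3·t_prop = 91·0.109515 + 3·0.00207826 = 9.97 ms.

9.97 ms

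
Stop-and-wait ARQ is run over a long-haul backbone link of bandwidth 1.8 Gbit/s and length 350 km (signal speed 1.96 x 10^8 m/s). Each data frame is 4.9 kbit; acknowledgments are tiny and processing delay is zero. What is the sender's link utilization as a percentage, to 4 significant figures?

0.07616 %

t_tx = L/R = 4900/1800000000 = 2.72222e-06 s.
t_prop = 350000/196000000 = 0.00178571 s; RTT = 0.00357143 s.
Cycle = t_tx + RTT = 0.00357415 s.
Utilization = t_tx / cycle = 2.72222e-06/0.00357415 = 0.07616 %.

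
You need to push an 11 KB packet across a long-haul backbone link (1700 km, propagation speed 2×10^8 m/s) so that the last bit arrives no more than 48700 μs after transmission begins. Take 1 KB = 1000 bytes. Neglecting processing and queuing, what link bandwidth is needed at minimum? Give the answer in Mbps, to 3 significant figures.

L = 88000 bits.
Propagation delay = 1700000 / 200000000 = 8500 μs.
Transmission budget = 48700 − 8500 = 40200 μs.
R ≥ L / t_tx = 88000 bits / 0.0402 s = 2.19 Mbps.

2.19 Mbps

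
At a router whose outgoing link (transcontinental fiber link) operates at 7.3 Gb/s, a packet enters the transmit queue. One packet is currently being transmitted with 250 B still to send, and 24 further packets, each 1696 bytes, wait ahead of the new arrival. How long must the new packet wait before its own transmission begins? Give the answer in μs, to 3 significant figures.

Each queued packet: L/R = 13568/7300000000 = 1.85863 μs.
24 queued → 44.6071 μs.
Plus remaining 2000 bits of current packet: 0.273973 μs.
Queuing delay = 44.9 μs.

44.9 μs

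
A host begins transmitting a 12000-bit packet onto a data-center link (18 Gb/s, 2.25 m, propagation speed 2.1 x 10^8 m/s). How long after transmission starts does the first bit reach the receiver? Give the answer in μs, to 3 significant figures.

First bit experiences only propagation delay: d/s = 2.25/210000000 = 0.0107 μs.

0.0107 μs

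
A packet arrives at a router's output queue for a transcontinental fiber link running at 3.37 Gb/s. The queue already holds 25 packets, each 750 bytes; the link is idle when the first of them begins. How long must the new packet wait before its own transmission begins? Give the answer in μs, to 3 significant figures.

Each queued packet: L/R = 6000/3370000000 = 1.78042 μs.
25 queued → 44.5104 μs.
Queuing delay = 44.5 μs.

44.5 μs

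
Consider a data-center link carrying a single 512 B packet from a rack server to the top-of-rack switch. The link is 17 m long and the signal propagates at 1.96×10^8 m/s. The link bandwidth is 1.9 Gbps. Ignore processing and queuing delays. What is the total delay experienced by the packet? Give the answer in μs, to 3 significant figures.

L = 512 × 8 = 4096 bits.
Transmission delay = L/R = 4096 / 1900000000 = 2.15579 μs.
Propagation delay = d/s = 17 m / 196000000 m/s = 0.0867347 μs.
Total = 2.24 μs.

2.24 μs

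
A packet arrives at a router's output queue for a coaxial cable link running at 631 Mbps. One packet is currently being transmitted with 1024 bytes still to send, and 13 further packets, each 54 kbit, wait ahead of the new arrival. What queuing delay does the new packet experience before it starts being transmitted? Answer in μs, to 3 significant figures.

Each queued packet: L/R = 54000/631000000 = 85.5784 μs.
13 queued → 1112.52 μs.
Plus remaining 8192 bits of current packet: 12.9826 μs.
Queuing delay = 1130 μs.

1130 μs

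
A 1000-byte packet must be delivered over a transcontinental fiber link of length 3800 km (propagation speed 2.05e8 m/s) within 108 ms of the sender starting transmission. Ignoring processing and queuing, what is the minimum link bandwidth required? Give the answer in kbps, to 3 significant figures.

89.4 kbps

L = 8000 bits.
Propagation delay = 3800000 / 2.05e+08 = 18.5366 ms.
Transmission budget = 108 − 18.5366 = 89.4634 ms.
R ≥ L / t_tx = 8000 bits / 0.0894634 s = 89.4 kbps.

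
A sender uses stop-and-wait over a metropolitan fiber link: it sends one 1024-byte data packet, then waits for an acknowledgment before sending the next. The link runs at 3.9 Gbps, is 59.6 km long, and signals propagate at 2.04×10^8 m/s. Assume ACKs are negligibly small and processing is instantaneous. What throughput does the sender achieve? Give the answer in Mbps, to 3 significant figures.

14.0 Mbps

t_tx = L/R = 8192/3900000000 = 2.10051e-06 s.
t_prop = 59600/204000000 = 0.000292157 s; RTT = 0.000584314 s.
Cycle = t_tx + RTT = 0.000586414 s.
Throughput = L / cycle = 8192 / 0.000586414 = 14.0 Mbps.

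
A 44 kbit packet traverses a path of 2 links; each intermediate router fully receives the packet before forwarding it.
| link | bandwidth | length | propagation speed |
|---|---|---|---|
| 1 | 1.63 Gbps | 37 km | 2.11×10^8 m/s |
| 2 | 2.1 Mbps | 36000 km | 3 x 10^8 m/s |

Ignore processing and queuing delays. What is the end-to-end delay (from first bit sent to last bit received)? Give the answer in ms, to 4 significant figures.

L = 44000 bits.
Transmission delays (L/R per hop): 0.0269939, 20.9524 ms; sum = 20.9794 ms.
Propagation delays (d/s per hop): 0.175355, 120 ms; sum = 120.175 ms.
End-to-end = 141.2 ms.

141.2 ms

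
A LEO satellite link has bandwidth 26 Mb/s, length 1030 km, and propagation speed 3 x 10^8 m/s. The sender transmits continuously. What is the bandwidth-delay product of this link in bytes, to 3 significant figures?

11200 bytes

Propagation delay = 1030000 / 300000000 = 0.00343333 s.
BDP = R × t_prop = 26000000 × 0.00343333 = 89266.7 bits.
In bytes: 89266.7/8 = 11200 bytes.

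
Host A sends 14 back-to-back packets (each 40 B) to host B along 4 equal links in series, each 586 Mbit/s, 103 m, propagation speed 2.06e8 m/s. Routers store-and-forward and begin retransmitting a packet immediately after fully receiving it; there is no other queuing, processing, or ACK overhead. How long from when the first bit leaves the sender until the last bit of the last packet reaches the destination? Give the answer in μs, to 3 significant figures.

11.3 μs

Per-hop transmission t_tx = L/R = 320/586000000 = 0.546075 μs.
Per-hop propagation t_prop = 103/206000000 = 0.5 μs.
Pipeline fill: first packet needs 4·t_tx to clear all hops; remaining 13 packets each add one t_tx.
Total = (4+14-1)·t_tx + 4·t_prop = 17·0.546075 + 4·0.5 = 11.3 μs.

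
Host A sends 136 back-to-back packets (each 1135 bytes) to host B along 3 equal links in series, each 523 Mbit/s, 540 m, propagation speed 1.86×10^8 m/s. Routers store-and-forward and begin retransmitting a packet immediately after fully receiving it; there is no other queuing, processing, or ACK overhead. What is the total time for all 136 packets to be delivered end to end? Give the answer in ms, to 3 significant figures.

2.40 ms

Per-hop transmission t_tx = L/R = 9080/523000000 = 0.0173614 ms.
Per-hop propagation t_prop = 540/186000000 = 0.00290323 ms.
Pipeline fill: first packet needs 3·t_tx to clear all hops; remaining 135 packets each add one t_tx.
Total = (3+136-1)·t_tx + 3·t_prop = 138·0.0173614 + 3·0.00290323 = 2.40 ms.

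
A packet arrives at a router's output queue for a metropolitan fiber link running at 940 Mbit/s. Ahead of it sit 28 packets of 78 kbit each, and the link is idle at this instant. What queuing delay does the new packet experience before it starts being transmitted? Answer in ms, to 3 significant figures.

2.32 ms

Each queued packet: L/R = 78000/940000000 = 0.0829787 ms.
28 queued → 2.3234 ms.
Queuing delay = 2.32 ms.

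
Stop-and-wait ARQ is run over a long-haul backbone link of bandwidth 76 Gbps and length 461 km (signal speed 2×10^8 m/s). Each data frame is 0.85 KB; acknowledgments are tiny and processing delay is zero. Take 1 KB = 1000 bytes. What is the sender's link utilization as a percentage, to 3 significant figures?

t_tx = L/R = 6800/76000000000 = 8.94737e-08 s.
t_prop = 461000/200000000 = 0.002305 s; RTT = 0.00461 s.
Cycle = t_tx + RTT = 0.00461009 s.
Utilization = t_tx / cycle = 8.94737e-08/0.00461009 = 0.00194 %.

0.00194 %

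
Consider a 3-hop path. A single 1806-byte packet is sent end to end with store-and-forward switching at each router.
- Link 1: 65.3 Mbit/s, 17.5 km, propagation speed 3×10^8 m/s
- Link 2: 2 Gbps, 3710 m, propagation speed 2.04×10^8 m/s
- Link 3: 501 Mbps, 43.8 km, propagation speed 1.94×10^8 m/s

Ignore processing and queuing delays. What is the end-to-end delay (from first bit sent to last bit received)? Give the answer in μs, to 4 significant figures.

L = 1806 × 8 = 14448 bits.
Transmission delays (L/R per hop): 221.256, 7.224, 28.8383 μs; sum = 257.318 μs.
Propagation delays (d/s per hop): 58.3333, 18.1863, 225.773 μs; sum = 302.293 μs.
End-to-end = 559.6 μs.

559.6 μs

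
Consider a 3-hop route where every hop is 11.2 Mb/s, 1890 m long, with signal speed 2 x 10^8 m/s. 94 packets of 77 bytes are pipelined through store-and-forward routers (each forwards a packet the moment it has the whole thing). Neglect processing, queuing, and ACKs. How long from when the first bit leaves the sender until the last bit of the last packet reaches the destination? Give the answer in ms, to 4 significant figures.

5.308 ms

Per-hop transmission t_tx = L/R = 616/11200000 = 0.055 ms.
Per-hop propagation t_prop = 1890/200000000 = 0.00945 ms.
Pipeline fill: first packet needs 3·t_tx to clear all hops; remaining 93 packets each add one t_tx.
Total = (3+94-1)·t_tx + 3·t_prop = 96·0.055 + 3·0.00945 = 5.308 ms.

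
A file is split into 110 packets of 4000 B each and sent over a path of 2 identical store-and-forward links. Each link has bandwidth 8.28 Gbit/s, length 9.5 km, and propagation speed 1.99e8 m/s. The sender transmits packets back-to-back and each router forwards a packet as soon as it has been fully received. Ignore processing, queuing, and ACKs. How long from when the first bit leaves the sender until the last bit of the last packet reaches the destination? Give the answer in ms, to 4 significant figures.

0.5245 ms

Per-hop transmission t_tx = L/R = 32000/8.28e+09 = 0.00386473 ms.
Per-hop propagation t_prop = 9500/199000000 = 0.0477387 ms.
Pipeline fill: first packet needs 2·t_tx to clear all hops; remaining 109 packets each add one t_tx.
Total = (2+110-1)·t_tx + 2·t_prop = 111·0.00386473 + 2·0.0477387 = 0.5245 ms.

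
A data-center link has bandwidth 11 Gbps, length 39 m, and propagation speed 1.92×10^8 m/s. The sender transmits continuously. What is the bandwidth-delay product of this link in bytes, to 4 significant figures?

279.3 bytes

Propagation delay = 39 / 192000000 = 2.03125e-07 s.
BDP = R × t_prop = 11000000000 × 2.03125e-07 = 2234.38 bits.
In bytes: 2234.38/8 = 279.3 bytes.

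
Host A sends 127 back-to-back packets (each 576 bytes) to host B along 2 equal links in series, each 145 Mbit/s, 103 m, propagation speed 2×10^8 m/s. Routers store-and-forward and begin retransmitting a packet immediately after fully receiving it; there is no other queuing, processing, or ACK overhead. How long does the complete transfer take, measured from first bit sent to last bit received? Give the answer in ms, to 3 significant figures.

4.07 ms

Per-hop transmission t_tx = L/R = 4608/145000000 = 0.0317793 ms.
Per-hop propagation t_prop = 103/200000000 = 0.000515 ms.
Pipeline fill: first packet needs 2·t_tx to clear all hops; remaining 126 packets each add one t_tx.
Total = (2+127-1)·t_tx + 2·t_prop = 128·0.0317793 + 2·0.000515 = 4.07 ms.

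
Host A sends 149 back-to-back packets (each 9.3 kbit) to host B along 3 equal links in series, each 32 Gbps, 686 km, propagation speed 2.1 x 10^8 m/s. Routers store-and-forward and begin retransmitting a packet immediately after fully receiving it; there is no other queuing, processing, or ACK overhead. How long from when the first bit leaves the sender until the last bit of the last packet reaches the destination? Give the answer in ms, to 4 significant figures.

Per-hop transmission t_tx = L/R = 9300/32000000000 = 0.000290625 ms.
Per-hop propagation t_prop = 686000/210000000 = 3.26667 ms.
Pipeline fill: first packet needs 3·t_tx to clear all hops; remaining 148 packets each add one t_tx.
Total = (3+149-1)·t_tx + 3·t_prop = 151·0.000290625 + 3·3.26667 = 9.844 ms.

9.844 ms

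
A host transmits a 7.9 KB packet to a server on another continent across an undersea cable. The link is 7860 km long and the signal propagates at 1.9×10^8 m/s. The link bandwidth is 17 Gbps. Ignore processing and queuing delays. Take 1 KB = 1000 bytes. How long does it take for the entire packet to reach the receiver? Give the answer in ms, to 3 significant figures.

L = 63200 bits.
Transmission delay = L/R = 63200 / 17000000000 = 0.00371765 ms.
Propagation delay = d/s = 7860000 m / 190000000 m/s = 41.3684 ms.
Total = 41.4 ms.

41.4 ms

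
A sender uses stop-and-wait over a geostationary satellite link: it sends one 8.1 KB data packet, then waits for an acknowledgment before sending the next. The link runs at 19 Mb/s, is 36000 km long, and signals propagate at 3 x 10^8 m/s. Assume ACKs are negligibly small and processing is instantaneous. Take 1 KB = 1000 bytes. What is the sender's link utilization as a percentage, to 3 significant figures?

t_tx = L/R = 64800/19000000 = 0.00341053 s.
t_prop = 36000000/300000000 = 0.12 s; RTT = 0.24 s.
Cycle = t_tx + RTT = 0.243411 s.
Utilization = t_tx / cycle = 0.00341053/0.243411 = 1.40 %.

1.40 %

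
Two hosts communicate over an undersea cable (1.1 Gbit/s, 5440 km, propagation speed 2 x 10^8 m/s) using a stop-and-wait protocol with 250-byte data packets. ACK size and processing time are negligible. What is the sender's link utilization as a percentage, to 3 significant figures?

0.00334 %

t_tx = L/R = 2000/1100000000 = 1.81818e-06 s.
t_prop = 5440000/200000000 = 0.0272 s; RTT = 0.0544 s.
Cycle = t_tx + RTT = 0.0544018 s.
Utilization = t_tx / cycle = 1.81818e-06/0.0544018 = 0.00334 %.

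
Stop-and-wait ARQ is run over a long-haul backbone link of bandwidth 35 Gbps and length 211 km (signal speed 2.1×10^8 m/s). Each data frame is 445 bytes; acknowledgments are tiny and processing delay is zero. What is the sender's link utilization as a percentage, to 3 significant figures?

0.00506 %

t_tx = L/R = 3560/35000000000 = 1.01714e-07 s.
t_prop = 211000/210000000 = 0.00100476 s; RTT = 0.00200952 s.
Cycle = t_tx + RTT = 0.00200963 s.
Utilization = t_tx / cycle = 1.01714e-07/0.00200963 = 0.00506 %.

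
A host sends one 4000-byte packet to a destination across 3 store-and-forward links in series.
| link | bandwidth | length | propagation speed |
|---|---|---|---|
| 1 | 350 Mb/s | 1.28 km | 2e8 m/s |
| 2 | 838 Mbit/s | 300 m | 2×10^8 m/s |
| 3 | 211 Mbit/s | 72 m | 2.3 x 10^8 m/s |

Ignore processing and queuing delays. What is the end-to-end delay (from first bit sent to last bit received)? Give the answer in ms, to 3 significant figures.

0.289 ms

L = 4000 × 8 = 32000 bits.
Transmission delays (L/R per hop): 0.0914286, 0.0381862, 0.151659 ms; sum = 0.281273 ms.
Propagation delays (d/s per hop): 0.0064, 0.0015, 0.000313043 ms; sum = 0.00821304 ms.
End-to-end = 0.289 ms.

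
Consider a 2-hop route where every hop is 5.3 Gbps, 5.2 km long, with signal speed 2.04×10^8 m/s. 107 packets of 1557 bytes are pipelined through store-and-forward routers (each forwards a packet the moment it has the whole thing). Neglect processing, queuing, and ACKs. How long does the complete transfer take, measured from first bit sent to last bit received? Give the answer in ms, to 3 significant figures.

Per-hop transmission t_tx = L/R = 12456/5300000000 = 0.00235019 ms.
Per-hop propagation t_prop = 5200/204000000 = 0.0254902 ms.
Pipeline fill: first packet needs 2·t_tx to clear all hops; remaining 106 packets each add one t_tx.
Total = (2+107-1)·t_tx + 2·t_prop = 108·0.00235019 + 2·0.0254902 = 0.305 ms.

0.305 ms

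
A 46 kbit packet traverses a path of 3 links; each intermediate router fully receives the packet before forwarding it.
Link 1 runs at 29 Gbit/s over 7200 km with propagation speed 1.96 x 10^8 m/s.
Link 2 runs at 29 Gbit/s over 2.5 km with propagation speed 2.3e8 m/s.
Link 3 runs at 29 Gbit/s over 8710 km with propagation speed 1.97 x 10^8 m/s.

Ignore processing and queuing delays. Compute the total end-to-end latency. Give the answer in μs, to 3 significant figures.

81000 μs

L = 46000 bits.
Transmission delay per hop = L/R = 46000/29000000000 = 1.58621 μs; 3 hops → 4.75862 μs.
Propagation delays (d/s per hop): 36734.7, 10.8696, 44213.2 μs; sum = 80958.8 μs.
End-to-end = 81000 μs.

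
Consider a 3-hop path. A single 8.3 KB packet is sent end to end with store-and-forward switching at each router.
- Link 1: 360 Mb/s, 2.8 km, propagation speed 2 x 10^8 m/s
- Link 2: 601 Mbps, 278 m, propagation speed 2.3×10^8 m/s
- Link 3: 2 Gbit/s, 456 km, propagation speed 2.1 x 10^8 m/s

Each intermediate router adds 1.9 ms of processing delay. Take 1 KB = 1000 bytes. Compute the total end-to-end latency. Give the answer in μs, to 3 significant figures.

6310 μs

L = 66400 bits.
Transmission delays (L/R per hop): 184.444, 110.483, 33.2 μs; sum = 328.127 μs.
Propagation delays (d/s per hop): 14, 1.2087, 2171.43 μs; sum = 2186.64 μs.
Processing at 2 router(s): 2 × 1.9 ms = 3800 μs.
End-to-end = 6310 μs.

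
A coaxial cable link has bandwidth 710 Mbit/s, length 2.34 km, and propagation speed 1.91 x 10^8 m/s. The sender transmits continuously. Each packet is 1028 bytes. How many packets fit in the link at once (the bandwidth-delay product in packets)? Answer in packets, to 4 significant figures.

1.058 packets

Propagation delay = 2340 / 191000000 = 1.22513e-05 s.
BDP = R × t_prop = 710000000 × 1.22513e-05 = 8698.43 bits.
In packets of 8224 bits: 1.058 packets.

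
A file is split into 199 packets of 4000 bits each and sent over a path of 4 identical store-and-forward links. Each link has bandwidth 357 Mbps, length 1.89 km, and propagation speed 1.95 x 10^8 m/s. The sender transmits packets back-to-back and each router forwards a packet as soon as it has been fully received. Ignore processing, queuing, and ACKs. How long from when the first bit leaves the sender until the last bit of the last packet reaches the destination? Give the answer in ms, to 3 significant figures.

2.30 ms

Per-hop transmission t_tx = L/R = 4000/357000000 = 0.0112045 ms.
Per-hop propagation t_prop = 1890/195000000 = 0.00969231 ms.
Pipeline fill: first packet needs 4·t_tx to clear all hops; remaining 198 packets each add one t_tx.
Total = (4+199-1)·t_tx + 4·t_prop = 202·0.0112045 + 4·0.00969231 = 2.30 ms.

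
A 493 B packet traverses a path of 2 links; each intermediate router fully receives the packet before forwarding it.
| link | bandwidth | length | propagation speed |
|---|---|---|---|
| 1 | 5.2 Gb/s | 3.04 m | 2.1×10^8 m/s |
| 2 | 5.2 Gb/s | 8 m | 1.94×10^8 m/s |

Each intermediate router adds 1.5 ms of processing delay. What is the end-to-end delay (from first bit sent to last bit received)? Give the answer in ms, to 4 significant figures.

1.502 ms

L = 493 × 8 = 3944 bits.
Transmission delay per hop = L/R = 3944/5200000000 = 0.000758462 ms; 2 hops → 0.00151692 ms.
Propagation delays (d/s per hop): 1.44762e-05, 4.12371e-05 ms; sum = 5.57133e-05 ms.
Processing at 1 router(s): 1 × 1.5 ms = 1.5 ms.
End-to-end = 1.502 ms.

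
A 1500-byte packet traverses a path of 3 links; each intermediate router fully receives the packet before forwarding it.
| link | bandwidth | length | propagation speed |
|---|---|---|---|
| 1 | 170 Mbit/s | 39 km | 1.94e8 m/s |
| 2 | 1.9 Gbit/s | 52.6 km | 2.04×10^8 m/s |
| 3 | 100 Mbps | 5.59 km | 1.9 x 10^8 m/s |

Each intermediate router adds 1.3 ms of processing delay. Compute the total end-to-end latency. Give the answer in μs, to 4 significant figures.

L = 1500 × 8 = 12000 bits.
Transmission delays (L/R per hop): 70.5882, 6.31579, 120 μs; sum = 196.904 μs.
Propagation delays (d/s per hop): 201.031, 257.843, 29.4211 μs; sum = 488.295 μs.
Processing at 2 router(s): 2 × 1.3 ms = 2600 μs.
End-to-end = 3285 μs.

3285 μs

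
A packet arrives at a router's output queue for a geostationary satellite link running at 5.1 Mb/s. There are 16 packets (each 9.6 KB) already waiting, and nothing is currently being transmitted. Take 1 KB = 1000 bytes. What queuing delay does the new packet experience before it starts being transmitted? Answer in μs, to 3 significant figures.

Each queued packet: L/R = 76800/5100000 = 15058.8 μs.
16 queued → 240941 μs.
Queuing delay = 241000 μs.

241000 μs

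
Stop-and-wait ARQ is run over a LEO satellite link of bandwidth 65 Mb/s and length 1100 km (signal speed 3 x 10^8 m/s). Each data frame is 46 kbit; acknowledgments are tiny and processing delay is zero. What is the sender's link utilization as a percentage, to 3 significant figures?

8.80 %

t_tx = L/R = 46000/65000000 = 0.000707692 s.
t_prop = 1100000/300000000 = 0.00366667 s; RTT = 0.00733333 s.
Cycle = t_tx + RTT = 0.00804103 s.
Utilization = t_tx / cycle = 0.000707692/0.00804103 = 8.80 %.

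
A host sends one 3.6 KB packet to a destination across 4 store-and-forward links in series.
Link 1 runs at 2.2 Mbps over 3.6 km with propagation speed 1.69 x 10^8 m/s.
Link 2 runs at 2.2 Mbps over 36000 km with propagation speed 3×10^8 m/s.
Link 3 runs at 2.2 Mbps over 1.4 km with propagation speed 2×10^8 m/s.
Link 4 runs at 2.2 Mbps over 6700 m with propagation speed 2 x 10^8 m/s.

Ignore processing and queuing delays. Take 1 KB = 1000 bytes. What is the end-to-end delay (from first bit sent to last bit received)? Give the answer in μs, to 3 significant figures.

172000 μs

L = 28800 bits.
Transmission delay per hop = L/R = 28800/2200000 = 13090.9 μs; 4 hops → 52363.6 μs.
Propagation delays (d/s per hop): 21.3018, 120000, 7, 33.5 μs; sum = 120062 μs.
End-to-end = 172000 μs.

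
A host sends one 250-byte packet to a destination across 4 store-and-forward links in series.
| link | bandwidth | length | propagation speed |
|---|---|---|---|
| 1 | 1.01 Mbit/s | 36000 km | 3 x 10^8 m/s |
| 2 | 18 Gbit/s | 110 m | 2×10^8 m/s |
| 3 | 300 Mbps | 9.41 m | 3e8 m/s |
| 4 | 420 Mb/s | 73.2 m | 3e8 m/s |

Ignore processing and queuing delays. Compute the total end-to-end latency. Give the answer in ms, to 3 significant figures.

L = 250 × 8 = 2000 bits.
Transmission delays (L/R per hop): 1.9802, 0.000111111, 0.00666667, 0.0047619 ms; sum = 1.99174 ms.
Propagation delays (d/s per hop): 120, 0.00055, 3.13667e-05, 0.000244 ms; sum = 120.001 ms.
End-to-end = 122 ms.

122 ms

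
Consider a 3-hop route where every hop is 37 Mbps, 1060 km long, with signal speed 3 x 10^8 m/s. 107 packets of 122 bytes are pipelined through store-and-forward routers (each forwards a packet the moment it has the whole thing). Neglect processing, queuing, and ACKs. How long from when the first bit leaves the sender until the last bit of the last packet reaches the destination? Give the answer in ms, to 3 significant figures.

13.5 ms

Per-hop transmission t_tx = L/R = 976/37000000 = 0.0263784 ms.
Per-hop propagation t_prop = 1060000/300000000 = 3.53333 ms.
Pipeline fill: first packet needs 3·t_tx to clear all hops; remaining 106 packets each add one t_tx.
Total = (3+107-1)·t_tx + 3·t_prop = 109·0.0263784 + 3·3.53333 = 13.5 ms.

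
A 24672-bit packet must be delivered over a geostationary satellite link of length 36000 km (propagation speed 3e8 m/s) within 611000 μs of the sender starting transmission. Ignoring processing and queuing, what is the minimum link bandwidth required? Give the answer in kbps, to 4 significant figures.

Propagation delay = 36000000 / 300000000 = 120000 μs.
Transmission budget = 611000 − 120000 = 491000 μs.
R ≥ L / t_tx = 24672 bits / 0.491 s = 50.25 kbps.

50.25 kbps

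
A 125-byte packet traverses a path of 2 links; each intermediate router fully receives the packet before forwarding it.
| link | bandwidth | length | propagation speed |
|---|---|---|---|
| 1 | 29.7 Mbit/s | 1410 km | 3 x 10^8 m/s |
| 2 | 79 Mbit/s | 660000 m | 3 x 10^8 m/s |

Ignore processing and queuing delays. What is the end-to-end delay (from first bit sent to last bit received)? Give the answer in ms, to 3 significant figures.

6.95 ms

L = 125 × 8 = 1000 bits.
Transmission delays (L/R per hop): 0.03367, 0.0126582 ms; sum = 0.0463283 ms.
Propagation delays (d/s per hop): 4.7, 2.2 ms; sum = 6.9 ms.
End-to-end = 6.95 ms.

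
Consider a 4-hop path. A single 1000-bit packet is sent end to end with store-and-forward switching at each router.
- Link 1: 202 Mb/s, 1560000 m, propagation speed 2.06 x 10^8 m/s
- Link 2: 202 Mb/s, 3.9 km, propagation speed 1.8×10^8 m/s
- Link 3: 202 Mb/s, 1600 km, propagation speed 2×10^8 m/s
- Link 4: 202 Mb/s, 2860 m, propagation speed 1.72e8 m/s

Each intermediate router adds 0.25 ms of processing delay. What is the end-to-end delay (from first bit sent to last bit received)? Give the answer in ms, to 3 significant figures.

Transmission delay per hop = L/R = 1000/202000000 = 0.0049505 ms; 4 hops → 0.019802 ms.
Propagation delays (d/s per hop): 7.57282, 0.0216667, 8, 0.0166279 ms; sum = 15.6111 ms.
Processing at 3 router(s): 3 × 0.25 ms = 0.75 ms.
End-to-end = 16.4 ms.

16.4 ms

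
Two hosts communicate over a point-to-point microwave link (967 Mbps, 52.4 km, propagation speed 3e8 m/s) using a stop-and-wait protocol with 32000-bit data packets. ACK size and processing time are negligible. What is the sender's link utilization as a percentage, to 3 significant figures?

t_tx = L/R = 32000/967000000 = 3.3092e-05 s.
t_prop = 52400/300000000 = 0.000174667 s; RTT = 0.000349333 s.
Cycle = t_tx + RTT = 0.000382425 s.
Utilization = t_tx / cycle = 3.3092e-05/0.000382425 = 8.65 %.

8.65 %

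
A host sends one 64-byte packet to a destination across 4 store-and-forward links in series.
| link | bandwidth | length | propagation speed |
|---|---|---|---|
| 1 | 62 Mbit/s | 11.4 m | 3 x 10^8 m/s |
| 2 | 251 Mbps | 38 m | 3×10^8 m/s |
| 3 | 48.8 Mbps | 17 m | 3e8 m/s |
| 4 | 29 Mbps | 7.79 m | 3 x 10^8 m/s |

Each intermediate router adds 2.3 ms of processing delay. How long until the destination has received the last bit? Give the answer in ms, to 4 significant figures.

L = 64 × 8 = 512 bits.
Transmission delays (L/R per hop): 0.00825806, 0.00203984, 0.0104918, 0.0176552 ms; sum = 0.0384449 ms.
Propagation delays (d/s per hop): 3.8e-05, 0.000126667, 5.66667e-05, 2.59667e-05 ms; sum = 0.0002473 ms.
Processing at 3 router(s): 3 × 2.3 ms = 6.9 ms.
End-to-end = 6.939 ms.

6.939 ms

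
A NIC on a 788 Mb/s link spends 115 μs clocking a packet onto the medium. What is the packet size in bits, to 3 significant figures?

90600 bits

L = R × t_tx = 788000000 b/s × 0.000115 s = 90620 bits.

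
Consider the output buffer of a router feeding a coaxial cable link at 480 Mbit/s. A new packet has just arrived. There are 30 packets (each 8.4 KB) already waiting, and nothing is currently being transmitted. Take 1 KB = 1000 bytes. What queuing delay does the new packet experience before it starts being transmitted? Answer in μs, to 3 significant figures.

Each queued packet: L/R = 67200/480000000 = 140 μs.
30 queued → 4200 μs.
Queuing delay = 4200 μs.

4200 μs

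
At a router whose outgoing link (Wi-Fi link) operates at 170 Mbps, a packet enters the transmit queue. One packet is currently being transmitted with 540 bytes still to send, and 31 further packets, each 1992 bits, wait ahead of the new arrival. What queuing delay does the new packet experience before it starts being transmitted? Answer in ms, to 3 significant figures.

0.389 ms

Each queued packet: L/R = 1992/170000000 = 0.0117176 ms.
31 queued → 0.363247 ms.
Plus remaining 4320 bits of current packet: 0.0254118 ms.
Queuing delay = 0.389 ms.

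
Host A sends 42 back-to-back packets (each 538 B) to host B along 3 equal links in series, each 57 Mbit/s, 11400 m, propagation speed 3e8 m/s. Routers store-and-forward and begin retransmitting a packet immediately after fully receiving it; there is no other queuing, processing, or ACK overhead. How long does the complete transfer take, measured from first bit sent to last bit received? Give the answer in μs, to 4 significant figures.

3436 μs

Per-hop transmission t_tx = L/R = 4304/57000000 = 75.5088 μs.
Per-hop propagation t_prop = 11400/300000000 = 38 μs.
Pipeline fill: first packet needs 3·t_tx to clear all hops; remaining 41 packets each add one t_tx.
Total = (3+42-1)·t_tx + 3·t_prop = 44·75.5088 + 3·38 = 3436 μs.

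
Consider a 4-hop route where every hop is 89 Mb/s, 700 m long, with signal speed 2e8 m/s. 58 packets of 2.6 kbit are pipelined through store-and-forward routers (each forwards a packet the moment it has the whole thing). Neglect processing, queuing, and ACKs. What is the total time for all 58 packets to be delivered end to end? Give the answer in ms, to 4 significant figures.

1.796 ms

Per-hop transmission t_tx = L/R = 2600/89000000 = 0.0292135 ms.
Per-hop propagation t_prop = 700/200000000 = 0.0035 ms.
Pipeline fill: first packet needs 4·t_tx to clear all hops; remaining 57 packets each add one t_tx.
Total = (4+58-1)·t_tx + 4·t_prop = 61·0.0292135 + 4·0.0035 = 1.796 ms.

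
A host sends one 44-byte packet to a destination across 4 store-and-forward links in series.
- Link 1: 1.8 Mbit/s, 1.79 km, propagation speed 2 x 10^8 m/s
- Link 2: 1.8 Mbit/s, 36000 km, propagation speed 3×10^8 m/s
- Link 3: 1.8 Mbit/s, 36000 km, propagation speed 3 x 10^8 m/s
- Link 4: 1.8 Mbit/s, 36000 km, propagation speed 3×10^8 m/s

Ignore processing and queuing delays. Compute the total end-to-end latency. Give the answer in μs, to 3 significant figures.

L = 44 × 8 = 352 bits.
Transmission delay per hop = L/R = 352/1800000 = 195.556 μs; 4 hops → 782.222 μs.
Propagation delays (d/s per hop): 8.95, 120000, 120000, 120000 μs; sum = 360009 μs.
End-to-end = 361000 μs.

361000 μs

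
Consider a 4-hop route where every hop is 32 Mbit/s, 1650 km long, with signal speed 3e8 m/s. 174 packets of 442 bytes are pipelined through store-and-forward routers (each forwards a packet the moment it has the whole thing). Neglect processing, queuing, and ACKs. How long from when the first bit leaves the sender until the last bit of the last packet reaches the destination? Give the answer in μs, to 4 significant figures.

41560 μs

Per-hop transmission t_tx = L/R = 3536/32000000 = 110.5 μs.
Per-hop propagation t_prop = 1650000/300000000 = 5500 μs.
Pipeline fill: first packet needs 4·t_tx to clear all hops; remaining 173 packets each add one t_tx.
Total = (4+174-1)·t_tx + 4·t_prop = 177·110.5 + 4·5500 = 41560 μs.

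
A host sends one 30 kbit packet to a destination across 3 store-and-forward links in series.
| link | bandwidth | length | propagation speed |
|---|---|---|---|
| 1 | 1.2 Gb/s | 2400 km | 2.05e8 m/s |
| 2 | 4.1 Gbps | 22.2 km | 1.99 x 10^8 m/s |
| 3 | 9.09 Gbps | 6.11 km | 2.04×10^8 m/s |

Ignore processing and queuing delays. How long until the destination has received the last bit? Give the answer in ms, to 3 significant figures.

L = 30000 bits.
Transmission delays (L/R per hop): 0.025, 0.00731707, 0.00330033 ms; sum = 0.0356174 ms.
Propagation delays (d/s per hop): 11.7073, 0.111558, 0.029951 ms; sum = 11.8488 ms.
End-to-end = 11.9 ms.

11.9 ms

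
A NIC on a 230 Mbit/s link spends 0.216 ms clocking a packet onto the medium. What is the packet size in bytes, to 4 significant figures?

L = R × t_tx = 230000000 b/s × 0.000216 s = 49680 bits.
In bytes: 49680 / 8 = 6210 bytes.

6210 bytes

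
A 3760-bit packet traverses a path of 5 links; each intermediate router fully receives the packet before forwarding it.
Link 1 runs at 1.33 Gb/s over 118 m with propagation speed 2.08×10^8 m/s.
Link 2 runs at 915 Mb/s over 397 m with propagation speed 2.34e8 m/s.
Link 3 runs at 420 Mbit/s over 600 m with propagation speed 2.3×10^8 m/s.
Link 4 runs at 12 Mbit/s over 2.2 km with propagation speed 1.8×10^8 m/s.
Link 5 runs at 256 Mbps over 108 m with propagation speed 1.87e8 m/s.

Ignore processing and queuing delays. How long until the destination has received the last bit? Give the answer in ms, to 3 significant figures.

Transmission delays (L/R per hop): 0.00282707, 0.00410929, 0.00895238, 0.313333, 0.0146875 ms; sum = 0.34391 ms.
Propagation delays (d/s per hop): 0.000567308, 0.00169658, 0.0026087, 0.0122222, 0.00057754 ms; sum = 0.0176723 ms.
End-to-end = 0.362 ms.

0.362 ms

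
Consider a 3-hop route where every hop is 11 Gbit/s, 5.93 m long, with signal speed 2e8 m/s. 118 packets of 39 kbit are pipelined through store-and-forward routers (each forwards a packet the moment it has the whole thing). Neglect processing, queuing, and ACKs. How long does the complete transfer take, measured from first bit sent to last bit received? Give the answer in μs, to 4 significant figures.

425.5 μs

Per-hop transmission t_tx = L/R = 39000/11000000000 = 3.54545 μs.
Per-hop propagation t_prop = 5.93/200000000 = 0.02965 μs.
Pipeline fill: first packet needs 3·t_tx to clear all hops; remaining 117 packets each add one t_tx.
Total = (3+118-1)·t_tx + 3·t_prop = 120·3.54545 + 3·0.02965 = 425.5 μs.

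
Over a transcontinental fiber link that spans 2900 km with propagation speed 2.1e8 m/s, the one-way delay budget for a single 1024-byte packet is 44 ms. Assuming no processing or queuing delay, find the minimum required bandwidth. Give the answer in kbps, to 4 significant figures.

L = 8192 bits.
Propagation delay = 2900000 / 210000000 = 13.8095 ms.
Transmission budget = 44 − 13.8095 = 30.1905 ms.
R ≥ L / t_tx = 8192 bits / 0.0301905 s = 271.3 kbps.

271.3 kbps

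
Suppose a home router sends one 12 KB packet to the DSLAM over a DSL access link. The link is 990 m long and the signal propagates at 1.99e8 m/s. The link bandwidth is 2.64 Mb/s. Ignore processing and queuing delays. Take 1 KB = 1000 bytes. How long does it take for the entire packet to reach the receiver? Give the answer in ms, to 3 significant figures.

L = 96000 bits.
Transmission delay = L/R = 96000 / 2640000 = 36.3636 ms.
Propagation delay = d/s = 990 m / 199000000 m/s = 0.00497487 ms.
Total = 36.4 ms.

36.4 ms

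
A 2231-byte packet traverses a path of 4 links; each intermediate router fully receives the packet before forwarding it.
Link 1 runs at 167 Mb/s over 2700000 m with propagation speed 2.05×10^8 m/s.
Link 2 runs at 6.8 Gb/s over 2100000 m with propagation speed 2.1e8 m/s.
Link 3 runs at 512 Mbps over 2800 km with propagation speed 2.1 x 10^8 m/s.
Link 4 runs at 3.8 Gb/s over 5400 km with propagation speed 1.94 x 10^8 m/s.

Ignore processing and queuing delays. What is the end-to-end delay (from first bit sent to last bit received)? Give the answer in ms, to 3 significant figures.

L = 2231 × 8 = 17848 bits.
Transmission delays (L/R per hop): 0.106874, 0.00262471, 0.0348594, 0.00469684 ms; sum = 0.149055 ms.
Propagation delays (d/s per hop): 13.1707, 10, 13.3333, 27.8351 ms; sum = 64.3391 ms.
End-to-end = 64.5 ms.

64.5 ms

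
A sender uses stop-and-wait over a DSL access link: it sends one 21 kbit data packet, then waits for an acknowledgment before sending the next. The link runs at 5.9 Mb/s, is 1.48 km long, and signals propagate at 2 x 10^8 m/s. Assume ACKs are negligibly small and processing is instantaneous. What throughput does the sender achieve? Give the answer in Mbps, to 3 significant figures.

t_tx = L/R = 21000/5900000 = 0.00355932 s.
t_prop = 1480/200000000 = 7.4e-06 s; RTT = 1.48e-05 s.
Cycle = t_tx + RTT = 0.00357412 s.
Throughput = L / cycle = 21000 / 0.00357412 = 5.88 Mbps.

5.88 Mbps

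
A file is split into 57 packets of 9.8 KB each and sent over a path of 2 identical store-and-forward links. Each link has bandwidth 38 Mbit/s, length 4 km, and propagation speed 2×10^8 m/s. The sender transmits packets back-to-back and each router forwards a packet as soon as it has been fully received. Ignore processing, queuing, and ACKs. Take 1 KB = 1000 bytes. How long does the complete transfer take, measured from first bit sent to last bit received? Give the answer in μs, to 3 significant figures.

Per-hop transmission t_tx = L/R = 78400/38000000 = 2063.16 μs.
Per-hop propagation t_prop = 4000/200000000 = 20 μs.
Pipeline fill: first packet needs 2·t_tx to clear all hops; remaining 56 packets each add one t_tx.
Total = (2+57-1)·t_tx + 2·t_prop = 58·2063.16 + 2·20 = 120000 μs.

120000 μs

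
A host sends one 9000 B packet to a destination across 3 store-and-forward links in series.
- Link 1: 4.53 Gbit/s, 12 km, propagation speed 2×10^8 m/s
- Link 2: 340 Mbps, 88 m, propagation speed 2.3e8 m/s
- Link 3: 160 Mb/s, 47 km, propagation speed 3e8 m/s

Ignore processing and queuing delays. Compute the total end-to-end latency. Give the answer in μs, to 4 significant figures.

894.7 μs

L = 9000 × 8 = 72000 bits.
Transmission delays (L/R per hop): 15.894, 211.765, 450 μs; sum = 677.659 μs.
Propagation delays (d/s per hop): 60, 0.382609, 156.667 μs; sum = 217.049 μs.
End-to-end = 894.7 μs.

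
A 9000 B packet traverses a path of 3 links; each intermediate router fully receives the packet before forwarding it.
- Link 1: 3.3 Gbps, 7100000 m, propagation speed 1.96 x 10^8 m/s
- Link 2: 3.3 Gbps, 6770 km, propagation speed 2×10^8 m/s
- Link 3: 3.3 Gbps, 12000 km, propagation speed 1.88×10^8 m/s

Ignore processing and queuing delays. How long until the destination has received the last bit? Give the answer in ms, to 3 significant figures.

134 ms

L = 9000 × 8 = 72000 bits.
Transmission delay per hop = L/R = 72000/3300000000 = 0.0218182 ms; 3 hops → 0.0654545 ms.
Propagation delays (d/s per hop): 36.2245, 33.85, 63.8298 ms; sum = 133.904 ms.
End-to-end = 134 ms.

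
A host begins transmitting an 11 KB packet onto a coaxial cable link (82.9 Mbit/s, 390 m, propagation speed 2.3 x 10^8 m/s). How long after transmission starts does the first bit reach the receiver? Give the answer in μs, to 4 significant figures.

1.696 μs

First bit experiences only propagation delay: d/s = 390/2.3e+08 = 1.696 μs.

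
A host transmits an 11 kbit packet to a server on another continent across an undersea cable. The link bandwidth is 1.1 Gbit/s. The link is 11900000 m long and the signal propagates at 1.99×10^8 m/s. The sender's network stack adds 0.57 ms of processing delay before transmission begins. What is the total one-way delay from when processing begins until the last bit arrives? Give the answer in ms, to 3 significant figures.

60.4 ms

L = 11000 bits.
Transmission delay = L/R = 11000 / 1100000000 = 0.01 ms.
Propagation delay = d/s = 11900000 m / 199000000 m/s = 59.799 ms.
Plus processing delay 0.57 ms = 0.57 ms.
Total = 60.4 ms.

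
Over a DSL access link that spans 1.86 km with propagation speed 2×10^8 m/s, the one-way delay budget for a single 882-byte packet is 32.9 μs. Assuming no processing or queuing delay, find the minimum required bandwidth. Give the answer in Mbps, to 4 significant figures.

299.0 Mbps

L = 7056 bits.
Propagation delay = 1860 / 200000000 = 9.3 μs.
Transmission budget = 32.9 − 9.3 = 23.6 μs.
R ≥ L / t_tx = 7056 bits / 2.36e-05 s = 299.0 Mbps.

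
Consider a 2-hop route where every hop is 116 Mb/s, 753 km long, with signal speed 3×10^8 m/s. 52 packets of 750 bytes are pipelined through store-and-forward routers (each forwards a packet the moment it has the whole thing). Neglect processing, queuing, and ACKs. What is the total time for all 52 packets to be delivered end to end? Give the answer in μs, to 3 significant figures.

Per-hop transmission t_tx = L/R = 6000/116000000 = 51.7241 μs.
Per-hop propagation t_prop = 753000/300000000 = 2510 μs.
Pipeline fill: first packet needs 2·t_tx to clear all hops; remaining 51 packets each add one t_tx.
Total = (2+52-1)·t_tx + 2·t_prop = 53·51.7241 + 2·2510 = 7760 μs.

7760 μs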